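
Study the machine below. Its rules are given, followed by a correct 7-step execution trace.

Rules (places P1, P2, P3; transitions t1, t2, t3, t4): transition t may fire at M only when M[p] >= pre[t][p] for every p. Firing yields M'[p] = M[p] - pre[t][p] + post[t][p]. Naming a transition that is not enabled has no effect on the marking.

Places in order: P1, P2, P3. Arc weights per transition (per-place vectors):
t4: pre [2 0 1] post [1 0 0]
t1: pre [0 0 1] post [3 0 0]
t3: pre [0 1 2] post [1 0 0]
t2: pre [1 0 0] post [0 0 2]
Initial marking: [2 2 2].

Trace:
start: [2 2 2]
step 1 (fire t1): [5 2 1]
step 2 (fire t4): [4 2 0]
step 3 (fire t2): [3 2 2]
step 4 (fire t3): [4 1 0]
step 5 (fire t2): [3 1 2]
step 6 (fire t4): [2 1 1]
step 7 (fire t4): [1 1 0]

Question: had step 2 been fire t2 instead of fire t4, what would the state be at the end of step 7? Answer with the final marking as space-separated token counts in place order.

1 1 3

(re-executing from step 2 with the substitution; state before step 2: [5 2 1])
step 2 (fire t2): [4 2 3]
step 3 (fire t2): [3 2 5]
step 4 (fire t3): [4 1 3]
step 5 (fire t2): [3 1 5]
step 6 (fire t4): [2 1 4]
step 7 (fire t4): [1 1 3]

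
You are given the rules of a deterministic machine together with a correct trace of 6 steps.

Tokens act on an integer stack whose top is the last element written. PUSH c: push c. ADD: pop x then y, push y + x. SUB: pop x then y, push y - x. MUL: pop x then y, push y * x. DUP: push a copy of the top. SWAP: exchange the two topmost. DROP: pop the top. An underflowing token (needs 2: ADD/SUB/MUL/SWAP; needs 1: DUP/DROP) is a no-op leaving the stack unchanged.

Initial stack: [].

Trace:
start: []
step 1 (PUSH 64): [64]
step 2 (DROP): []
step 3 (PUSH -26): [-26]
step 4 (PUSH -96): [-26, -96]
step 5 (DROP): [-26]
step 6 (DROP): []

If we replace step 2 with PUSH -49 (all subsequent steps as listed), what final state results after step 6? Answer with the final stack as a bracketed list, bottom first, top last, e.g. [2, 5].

[64, -49]

(re-executing from step 2 with the substitution; state before step 2: [64])
step 2 (PUSH -49): [64, -49]
step 3 (PUSH -26): [64, -49, -26]
step 4 (PUSH -96): [64, -49, -26, -96]
step 5 (DROP): [64, -49, -26]
step 6 (DROP): [64, -49]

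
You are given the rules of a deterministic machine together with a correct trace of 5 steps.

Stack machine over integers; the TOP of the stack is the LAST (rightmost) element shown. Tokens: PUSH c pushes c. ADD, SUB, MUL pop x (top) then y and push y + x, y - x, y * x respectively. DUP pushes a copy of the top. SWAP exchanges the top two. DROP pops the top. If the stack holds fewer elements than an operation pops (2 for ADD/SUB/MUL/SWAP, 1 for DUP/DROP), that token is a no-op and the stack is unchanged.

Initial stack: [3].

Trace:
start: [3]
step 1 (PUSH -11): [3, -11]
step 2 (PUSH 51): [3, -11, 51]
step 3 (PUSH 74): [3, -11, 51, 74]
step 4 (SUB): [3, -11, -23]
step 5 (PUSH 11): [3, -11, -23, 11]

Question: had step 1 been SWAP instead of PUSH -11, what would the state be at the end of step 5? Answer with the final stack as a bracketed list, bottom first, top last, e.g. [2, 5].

[3, -23, 11]

(re-executing from step 1 with the substitution; state before step 1: [3])
step 1 (SWAP): [3]
step 2 (PUSH 51): [3, 51]
step 3 (PUSH 74): [3, 51, 74]
step 4 (SUB): [3, -23]
step 5 (PUSH 11): [3, -23, 11]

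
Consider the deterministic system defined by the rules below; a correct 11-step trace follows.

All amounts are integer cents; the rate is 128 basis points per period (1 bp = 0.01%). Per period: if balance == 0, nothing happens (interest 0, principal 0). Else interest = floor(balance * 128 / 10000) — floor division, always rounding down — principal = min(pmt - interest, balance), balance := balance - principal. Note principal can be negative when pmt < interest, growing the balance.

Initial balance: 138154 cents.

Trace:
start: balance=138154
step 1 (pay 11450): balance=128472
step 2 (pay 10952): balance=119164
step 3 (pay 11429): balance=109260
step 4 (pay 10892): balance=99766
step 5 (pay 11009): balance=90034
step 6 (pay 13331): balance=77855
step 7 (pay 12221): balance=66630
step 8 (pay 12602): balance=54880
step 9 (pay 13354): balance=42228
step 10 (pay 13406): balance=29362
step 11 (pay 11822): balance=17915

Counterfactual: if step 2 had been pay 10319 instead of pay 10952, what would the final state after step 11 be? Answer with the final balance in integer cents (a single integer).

18625

(re-executing from step 2 with the substitution; state before step 2: balance=128472)
step 2 (pay 10319): balance=119797
step 3 (pay 11429): balance=109901
step 4 (pay 10892): balance=100415
step 5 (pay 11009): balance=90691
step 6 (pay 13331): balance=78520
step 7 (pay 12221): balance=67304
step 8 (pay 12602): balance=55563
step 9 (pay 13354): balance=42920
step 10 (pay 13406): balance=30063
step 11 (pay 11822): balance=18625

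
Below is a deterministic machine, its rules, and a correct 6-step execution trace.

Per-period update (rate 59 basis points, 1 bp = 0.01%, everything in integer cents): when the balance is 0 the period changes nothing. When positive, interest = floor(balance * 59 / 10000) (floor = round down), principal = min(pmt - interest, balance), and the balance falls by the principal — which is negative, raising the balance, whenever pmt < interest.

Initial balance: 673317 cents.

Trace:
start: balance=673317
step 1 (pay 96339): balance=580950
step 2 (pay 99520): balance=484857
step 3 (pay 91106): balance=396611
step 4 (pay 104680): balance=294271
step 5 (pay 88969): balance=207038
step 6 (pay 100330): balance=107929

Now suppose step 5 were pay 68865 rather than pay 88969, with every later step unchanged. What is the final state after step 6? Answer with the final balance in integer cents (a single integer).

128152

(re-executing from step 5 with the substitution; state before step 5: balance=294271)
step 5 (pay 68865): balance=227142
step 6 (pay 100330): balance=128152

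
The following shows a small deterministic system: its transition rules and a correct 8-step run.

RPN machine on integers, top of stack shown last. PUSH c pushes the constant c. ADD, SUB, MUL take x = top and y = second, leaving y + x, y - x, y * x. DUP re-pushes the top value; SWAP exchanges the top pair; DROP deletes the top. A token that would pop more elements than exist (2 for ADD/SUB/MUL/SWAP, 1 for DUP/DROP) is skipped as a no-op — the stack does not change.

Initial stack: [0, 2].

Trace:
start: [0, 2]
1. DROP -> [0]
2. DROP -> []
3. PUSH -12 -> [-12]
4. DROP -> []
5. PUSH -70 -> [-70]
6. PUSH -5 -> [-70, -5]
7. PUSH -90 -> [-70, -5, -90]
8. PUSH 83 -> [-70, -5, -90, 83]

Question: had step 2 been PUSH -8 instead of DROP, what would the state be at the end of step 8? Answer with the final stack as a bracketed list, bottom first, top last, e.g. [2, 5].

(re-executing from step 2 with the substitution; state before step 2: [0])
2. PUSH -8 -> [0, -8]
3. PUSH -12 -> [0, -8, -12]
4. DROP -> [0, -8]
5. PUSH -70 -> [0, -8, -70]
6. PUSH -5 -> [0, -8, -70, -5]
7. PUSH -90 -> [0, -8, -70, -5, -90]
8. PUSH 83 -> [0, -8, -70, -5, -90, 83]

[0, -8, -70, -5, -90, 83]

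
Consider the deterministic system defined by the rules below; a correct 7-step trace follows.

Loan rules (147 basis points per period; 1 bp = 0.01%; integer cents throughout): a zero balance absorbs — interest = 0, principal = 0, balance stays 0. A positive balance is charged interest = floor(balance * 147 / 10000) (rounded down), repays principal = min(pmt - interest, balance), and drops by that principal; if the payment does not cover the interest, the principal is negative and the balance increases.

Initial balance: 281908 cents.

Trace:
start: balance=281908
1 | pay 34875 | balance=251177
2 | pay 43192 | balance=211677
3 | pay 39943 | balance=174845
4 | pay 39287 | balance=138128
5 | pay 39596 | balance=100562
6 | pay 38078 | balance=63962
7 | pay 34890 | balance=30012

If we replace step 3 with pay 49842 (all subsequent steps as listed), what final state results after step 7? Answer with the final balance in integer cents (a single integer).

(re-executing from step 3 with the substitution; state before step 3: balance=211677)
3 | pay 49842 | balance=164946
4 | pay 39287 | balance=128083
5 | pay 39596 | balance=90369
6 | pay 38078 | balance=53619
7 | pay 34890 | balance=19517

19517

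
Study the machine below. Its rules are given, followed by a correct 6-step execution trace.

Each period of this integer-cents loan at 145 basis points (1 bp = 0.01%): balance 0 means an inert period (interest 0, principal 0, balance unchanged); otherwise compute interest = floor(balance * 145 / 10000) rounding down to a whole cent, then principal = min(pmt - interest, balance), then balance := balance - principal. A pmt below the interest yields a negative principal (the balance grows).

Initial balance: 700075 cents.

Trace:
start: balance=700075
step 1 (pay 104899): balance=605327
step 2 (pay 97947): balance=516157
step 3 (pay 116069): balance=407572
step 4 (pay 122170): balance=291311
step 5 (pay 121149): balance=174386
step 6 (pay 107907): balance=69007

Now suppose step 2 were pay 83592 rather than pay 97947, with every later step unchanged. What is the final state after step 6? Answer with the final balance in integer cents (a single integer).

84212

(re-executing from step 2 with the substitution; state before step 2: balance=605327)
step 2 (pay 83592): balance=530512
step 3 (pay 116069): balance=422135
step 4 (pay 122170): balance=306085
step 5 (pay 121149): balance=189374
step 6 (pay 107907): balance=84212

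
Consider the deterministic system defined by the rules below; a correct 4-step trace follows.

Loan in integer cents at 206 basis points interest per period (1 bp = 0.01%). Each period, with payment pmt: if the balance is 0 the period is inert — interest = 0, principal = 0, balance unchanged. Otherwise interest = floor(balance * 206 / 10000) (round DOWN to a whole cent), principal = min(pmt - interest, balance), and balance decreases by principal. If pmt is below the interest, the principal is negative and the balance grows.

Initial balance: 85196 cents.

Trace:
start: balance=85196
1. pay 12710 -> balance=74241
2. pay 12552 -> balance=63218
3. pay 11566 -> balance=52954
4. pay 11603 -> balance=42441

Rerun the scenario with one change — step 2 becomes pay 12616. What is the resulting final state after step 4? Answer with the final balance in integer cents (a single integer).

42374

(re-executing from step 2 with the substitution; state before step 2: balance=74241)
2. pay 12616 -> balance=63154
3. pay 11566 -> balance=52888
4. pay 11603 -> balance=42374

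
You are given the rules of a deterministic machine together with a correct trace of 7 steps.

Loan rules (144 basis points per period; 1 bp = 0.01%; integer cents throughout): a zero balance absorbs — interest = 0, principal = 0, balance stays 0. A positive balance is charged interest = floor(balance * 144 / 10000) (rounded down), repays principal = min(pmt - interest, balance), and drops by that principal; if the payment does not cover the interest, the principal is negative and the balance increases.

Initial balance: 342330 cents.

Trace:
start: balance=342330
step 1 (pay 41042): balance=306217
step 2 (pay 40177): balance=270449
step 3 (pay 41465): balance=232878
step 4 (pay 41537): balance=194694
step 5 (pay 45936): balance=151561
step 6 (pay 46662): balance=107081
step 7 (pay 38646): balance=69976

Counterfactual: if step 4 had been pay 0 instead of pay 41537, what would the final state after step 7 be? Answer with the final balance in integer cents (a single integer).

113334

(re-executing from step 4 with the substitution; state before step 4: balance=232878)
step 4 (pay 0): balance=236231
step 5 (pay 45936): balance=193696
step 6 (pay 46662): balance=149823
step 7 (pay 38646): balance=113334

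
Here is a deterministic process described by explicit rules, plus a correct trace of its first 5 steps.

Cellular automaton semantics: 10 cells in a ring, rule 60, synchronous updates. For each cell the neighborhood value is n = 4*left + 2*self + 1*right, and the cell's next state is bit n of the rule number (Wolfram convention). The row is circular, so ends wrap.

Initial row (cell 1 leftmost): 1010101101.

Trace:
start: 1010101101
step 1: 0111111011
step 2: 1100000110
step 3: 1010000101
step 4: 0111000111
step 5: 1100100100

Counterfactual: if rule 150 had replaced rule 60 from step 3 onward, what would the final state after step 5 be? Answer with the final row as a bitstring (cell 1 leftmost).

1010001010

(re-executing steps 3..5 under rule 150; state before step 3: 1100000110)
step 3: 0010001000
step 4: 0111011100
step 5: 1010001010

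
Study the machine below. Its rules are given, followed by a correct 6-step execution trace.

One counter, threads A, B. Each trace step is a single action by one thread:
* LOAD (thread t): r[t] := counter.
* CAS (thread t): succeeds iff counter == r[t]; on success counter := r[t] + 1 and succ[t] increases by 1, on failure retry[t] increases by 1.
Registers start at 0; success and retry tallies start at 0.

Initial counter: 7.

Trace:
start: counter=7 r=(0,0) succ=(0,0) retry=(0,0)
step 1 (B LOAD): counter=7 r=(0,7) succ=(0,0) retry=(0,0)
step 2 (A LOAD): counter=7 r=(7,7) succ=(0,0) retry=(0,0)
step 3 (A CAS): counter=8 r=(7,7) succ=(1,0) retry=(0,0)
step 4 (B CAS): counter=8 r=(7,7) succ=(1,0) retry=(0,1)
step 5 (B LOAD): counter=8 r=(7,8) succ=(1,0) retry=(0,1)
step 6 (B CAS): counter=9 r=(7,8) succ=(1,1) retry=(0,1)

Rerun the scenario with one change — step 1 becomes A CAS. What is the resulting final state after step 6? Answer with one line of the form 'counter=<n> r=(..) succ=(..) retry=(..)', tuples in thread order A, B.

counter=9 r=(7,8) succ=(1,1) retry=(1,1)

(re-executing from step 1 with the substitution; state before step 1: counter=7 r=(0,0) succ=(0,0) retry=(0,0))
step 1 (A CAS): counter=7 r=(0,0) succ=(0,0) retry=(1,0)
step 2 (A LOAD): counter=7 r=(7,0) succ=(0,0) retry=(1,0)
step 3 (A CAS): counter=8 r=(7,0) succ=(1,0) retry=(1,0)
step 4 (B CAS): counter=8 r=(7,0) succ=(1,0) retry=(1,1)
step 5 (B LOAD): counter=8 r=(7,8) succ=(1,0) retry=(1,1)
step 6 (B CAS): counter=9 r=(7,8) succ=(1,1) retry=(1,1)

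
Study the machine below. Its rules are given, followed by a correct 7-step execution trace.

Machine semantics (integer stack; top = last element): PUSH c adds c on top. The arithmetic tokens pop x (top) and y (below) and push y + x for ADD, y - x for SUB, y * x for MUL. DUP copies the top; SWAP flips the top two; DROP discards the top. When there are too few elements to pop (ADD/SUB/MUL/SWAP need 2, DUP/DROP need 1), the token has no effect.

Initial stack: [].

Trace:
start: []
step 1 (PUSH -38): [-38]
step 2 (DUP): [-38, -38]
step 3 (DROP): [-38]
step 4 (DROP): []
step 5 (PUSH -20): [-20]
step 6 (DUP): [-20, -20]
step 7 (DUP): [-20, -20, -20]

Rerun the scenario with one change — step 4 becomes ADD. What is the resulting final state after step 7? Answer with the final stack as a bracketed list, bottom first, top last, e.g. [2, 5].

(re-executing from step 4 with the substitution; state before step 4: [-38])
step 4 (ADD): [-38]
step 5 (PUSH -20): [-38, -20]
step 6 (DUP): [-38, -20, -20]
step 7 (DUP): [-38, -20, -20, -20]

[-38, -20, -20, -20]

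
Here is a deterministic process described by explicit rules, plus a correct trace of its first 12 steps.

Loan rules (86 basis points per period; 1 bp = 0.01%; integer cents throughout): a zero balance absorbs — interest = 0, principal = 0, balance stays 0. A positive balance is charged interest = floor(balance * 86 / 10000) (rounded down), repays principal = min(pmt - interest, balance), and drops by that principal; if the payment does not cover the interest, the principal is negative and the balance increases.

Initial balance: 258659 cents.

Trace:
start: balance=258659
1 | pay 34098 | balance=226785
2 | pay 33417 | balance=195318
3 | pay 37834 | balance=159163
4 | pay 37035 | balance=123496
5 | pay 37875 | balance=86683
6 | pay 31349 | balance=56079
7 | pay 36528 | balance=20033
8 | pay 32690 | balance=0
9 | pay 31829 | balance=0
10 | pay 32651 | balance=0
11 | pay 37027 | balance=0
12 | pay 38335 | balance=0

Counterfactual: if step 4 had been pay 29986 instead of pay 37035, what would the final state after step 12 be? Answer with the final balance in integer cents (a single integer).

0

(re-executing from step 4 with the substitution; state before step 4: balance=159163)
4 | pay 29986 | balance=130545
5 | pay 37875 | balance=93792
6 | pay 31349 | balance=63249
7 | pay 36528 | balance=27264
8 | pay 32690 | balance=0
9 | pay 31829 | balance=0
10 | pay 32651 | balance=0
11 | pay 37027 | balance=0
12 | pay 38335 | balance=0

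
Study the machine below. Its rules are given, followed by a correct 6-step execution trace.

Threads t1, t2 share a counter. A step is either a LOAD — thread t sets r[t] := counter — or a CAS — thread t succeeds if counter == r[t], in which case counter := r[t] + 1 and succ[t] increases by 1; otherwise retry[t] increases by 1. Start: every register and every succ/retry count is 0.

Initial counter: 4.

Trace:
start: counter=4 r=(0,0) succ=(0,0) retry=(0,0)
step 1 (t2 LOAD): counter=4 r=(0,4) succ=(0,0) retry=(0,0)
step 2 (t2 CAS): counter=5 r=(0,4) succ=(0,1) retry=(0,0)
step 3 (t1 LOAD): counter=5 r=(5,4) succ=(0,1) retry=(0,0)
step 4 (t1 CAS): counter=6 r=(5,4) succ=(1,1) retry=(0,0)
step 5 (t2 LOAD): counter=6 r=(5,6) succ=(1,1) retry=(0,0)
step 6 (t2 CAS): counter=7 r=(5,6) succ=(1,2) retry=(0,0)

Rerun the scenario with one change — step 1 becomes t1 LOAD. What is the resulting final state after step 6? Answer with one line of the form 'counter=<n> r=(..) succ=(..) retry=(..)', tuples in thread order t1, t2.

(re-executing from step 1 with the substitution; state before step 1: counter=4 r=(0,0) succ=(0,0) retry=(0,0))
step 1 (t1 LOAD): counter=4 r=(4,0) succ=(0,0) retry=(0,0)
step 2 (t2 CAS): counter=4 r=(4,0) succ=(0,0) retry=(0,1)
step 3 (t1 LOAD): counter=4 r=(4,0) succ=(0,0) retry=(0,1)
step 4 (t1 CAS): counter=5 r=(4,0) succ=(1,0) retry=(0,1)
step 5 (t2 LOAD): counter=5 r=(4,5) succ=(1,0) retry=(0,1)
step 6 (t2 CAS): counter=6 r=(4,5) succ=(1,1) retry=(0,1)

counter=6 r=(4,5) succ=(1,1) retry=(0,1)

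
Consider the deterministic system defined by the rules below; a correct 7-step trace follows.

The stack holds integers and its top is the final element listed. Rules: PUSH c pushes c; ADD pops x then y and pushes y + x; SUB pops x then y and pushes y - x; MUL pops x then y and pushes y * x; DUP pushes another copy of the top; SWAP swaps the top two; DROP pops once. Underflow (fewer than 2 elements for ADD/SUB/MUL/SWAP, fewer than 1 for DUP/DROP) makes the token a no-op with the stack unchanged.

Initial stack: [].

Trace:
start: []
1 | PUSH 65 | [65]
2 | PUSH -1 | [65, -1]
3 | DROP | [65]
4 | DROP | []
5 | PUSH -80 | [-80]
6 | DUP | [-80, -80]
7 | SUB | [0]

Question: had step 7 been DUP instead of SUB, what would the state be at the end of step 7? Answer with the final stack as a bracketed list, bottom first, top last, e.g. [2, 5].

[-80, -80, -80]

(re-executing from step 7 with the substitution; state before step 7: [-80, -80])
7 | DUP | [-80, -80, -80]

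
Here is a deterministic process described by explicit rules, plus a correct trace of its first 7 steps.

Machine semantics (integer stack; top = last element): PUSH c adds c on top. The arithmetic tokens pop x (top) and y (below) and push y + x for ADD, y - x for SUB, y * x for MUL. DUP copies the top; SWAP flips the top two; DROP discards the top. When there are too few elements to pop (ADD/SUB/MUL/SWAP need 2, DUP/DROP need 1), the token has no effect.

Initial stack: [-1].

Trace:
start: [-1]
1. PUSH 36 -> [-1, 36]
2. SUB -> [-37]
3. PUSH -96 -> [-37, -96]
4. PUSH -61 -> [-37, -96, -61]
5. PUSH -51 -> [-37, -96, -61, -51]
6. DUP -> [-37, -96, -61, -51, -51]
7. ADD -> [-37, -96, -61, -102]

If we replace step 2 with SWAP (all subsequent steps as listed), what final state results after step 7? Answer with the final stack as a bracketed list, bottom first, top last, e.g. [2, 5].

(re-executing from step 2 with the substitution; state before step 2: [-1, 36])
2. SWAP -> [36, -1]
3. PUSH -96 -> [36, -1, -96]
4. PUSH -61 -> [36, -1, -96, -61]
5. PUSH -51 -> [36, -1, -96, -61, -51]
6. DUP -> [36, -1, -96, -61, -51, -51]
7. ADD -> [36, -1, -96, -61, -102]

[36, -1, -96, -61, -102]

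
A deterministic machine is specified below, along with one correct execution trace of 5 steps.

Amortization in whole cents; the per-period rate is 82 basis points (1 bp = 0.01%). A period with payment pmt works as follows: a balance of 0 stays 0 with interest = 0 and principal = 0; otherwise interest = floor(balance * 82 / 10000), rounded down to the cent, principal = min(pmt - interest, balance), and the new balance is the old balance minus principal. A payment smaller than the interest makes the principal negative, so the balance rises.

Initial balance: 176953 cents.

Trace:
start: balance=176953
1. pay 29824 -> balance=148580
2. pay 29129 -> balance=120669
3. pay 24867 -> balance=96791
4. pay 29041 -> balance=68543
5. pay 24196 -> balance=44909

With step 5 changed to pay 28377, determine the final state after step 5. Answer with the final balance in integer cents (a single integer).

40728

(re-executing from step 5 with the substitution; state before step 5: balance=68543)
5. pay 28377 -> balance=40728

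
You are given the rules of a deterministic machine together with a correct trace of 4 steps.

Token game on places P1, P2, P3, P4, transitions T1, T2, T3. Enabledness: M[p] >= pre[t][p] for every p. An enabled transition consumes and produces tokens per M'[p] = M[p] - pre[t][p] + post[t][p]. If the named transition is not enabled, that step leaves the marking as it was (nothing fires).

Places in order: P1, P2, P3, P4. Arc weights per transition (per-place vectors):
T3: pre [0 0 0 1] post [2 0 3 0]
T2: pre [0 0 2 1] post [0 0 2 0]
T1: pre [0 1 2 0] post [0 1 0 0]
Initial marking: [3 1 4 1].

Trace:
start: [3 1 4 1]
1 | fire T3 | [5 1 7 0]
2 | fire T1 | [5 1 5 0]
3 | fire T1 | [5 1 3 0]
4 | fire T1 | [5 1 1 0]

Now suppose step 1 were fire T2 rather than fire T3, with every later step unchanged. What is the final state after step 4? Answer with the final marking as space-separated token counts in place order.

(re-executing from step 1 with the substitution; state before step 1: [3 1 4 1])
1 | fire T2 | [3 1 4 0]
2 | fire T1 | [3 1 2 0]
3 | fire T1 | [3 1 0 0]
4 | fire T1 | [3 1 0 0]

3 1 0 0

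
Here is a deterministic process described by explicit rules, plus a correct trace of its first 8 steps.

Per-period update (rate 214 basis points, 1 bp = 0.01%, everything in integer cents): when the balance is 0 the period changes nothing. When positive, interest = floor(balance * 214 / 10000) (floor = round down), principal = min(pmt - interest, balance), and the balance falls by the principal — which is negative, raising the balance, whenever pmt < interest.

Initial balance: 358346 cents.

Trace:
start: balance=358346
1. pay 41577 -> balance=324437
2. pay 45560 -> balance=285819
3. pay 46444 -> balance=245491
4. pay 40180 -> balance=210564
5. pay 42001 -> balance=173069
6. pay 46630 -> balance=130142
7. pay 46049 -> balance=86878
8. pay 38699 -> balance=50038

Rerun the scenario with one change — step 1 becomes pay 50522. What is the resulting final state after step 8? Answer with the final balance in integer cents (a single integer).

(re-executing from step 1 with the substitution; state before step 1: balance=358346)
1. pay 50522 -> balance=315492
2. pay 45560 -> balance=276683
3. pay 46444 -> balance=236160
4. pay 40180 -> balance=201033
5. pay 42001 -> balance=163334
6. pay 46630 -> balance=120199
7. pay 46049 -> balance=76722
8. pay 38699 -> balance=39664

39664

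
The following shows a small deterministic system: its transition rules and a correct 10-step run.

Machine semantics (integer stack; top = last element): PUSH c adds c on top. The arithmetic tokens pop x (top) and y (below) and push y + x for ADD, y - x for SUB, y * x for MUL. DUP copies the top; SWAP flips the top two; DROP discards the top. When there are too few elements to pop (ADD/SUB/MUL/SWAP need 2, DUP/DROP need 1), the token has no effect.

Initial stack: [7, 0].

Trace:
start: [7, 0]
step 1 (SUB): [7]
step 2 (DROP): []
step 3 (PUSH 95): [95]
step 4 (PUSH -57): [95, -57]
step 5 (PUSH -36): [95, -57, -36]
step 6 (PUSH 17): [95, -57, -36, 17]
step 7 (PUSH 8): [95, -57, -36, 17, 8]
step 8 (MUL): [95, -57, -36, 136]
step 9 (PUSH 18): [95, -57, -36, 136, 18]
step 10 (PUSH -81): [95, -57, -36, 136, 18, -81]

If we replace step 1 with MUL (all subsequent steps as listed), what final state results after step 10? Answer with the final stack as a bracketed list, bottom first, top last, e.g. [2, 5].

(re-executing from step 1 with the substitution; state before step 1: [7, 0])
step 1 (MUL): [0]
step 2 (DROP): []
step 3 (PUSH 95): [95]
step 4 (PUSH -57): [95, -57]
step 5 (PUSH -36): [95, -57, -36]
step 6 (PUSH 17): [95, -57, -36, 17]
step 7 (PUSH 8): [95, -57, -36, 17, 8]
step 8 (MUL): [95, -57, -36, 136]
step 9 (PUSH 18): [95, -57, -36, 136, 18]
step 10 (PUSH -81): [95, -57, -36, 136, 18, -81]

[95, -57, -36, 136, 18, -81]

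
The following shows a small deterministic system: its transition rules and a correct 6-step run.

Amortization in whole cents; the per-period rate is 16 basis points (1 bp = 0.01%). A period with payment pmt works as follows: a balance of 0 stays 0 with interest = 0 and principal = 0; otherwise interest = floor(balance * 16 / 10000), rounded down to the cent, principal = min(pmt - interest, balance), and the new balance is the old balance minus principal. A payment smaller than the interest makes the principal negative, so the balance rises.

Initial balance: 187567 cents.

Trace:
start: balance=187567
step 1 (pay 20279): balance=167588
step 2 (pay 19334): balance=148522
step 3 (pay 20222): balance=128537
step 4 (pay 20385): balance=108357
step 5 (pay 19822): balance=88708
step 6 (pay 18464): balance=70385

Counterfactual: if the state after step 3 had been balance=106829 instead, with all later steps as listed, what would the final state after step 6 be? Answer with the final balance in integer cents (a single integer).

state after step 3 := balance=106829
step 4 (pay 20385): balance=86614
step 5 (pay 19822): balance=66930
step 6 (pay 18464): balance=48573

48573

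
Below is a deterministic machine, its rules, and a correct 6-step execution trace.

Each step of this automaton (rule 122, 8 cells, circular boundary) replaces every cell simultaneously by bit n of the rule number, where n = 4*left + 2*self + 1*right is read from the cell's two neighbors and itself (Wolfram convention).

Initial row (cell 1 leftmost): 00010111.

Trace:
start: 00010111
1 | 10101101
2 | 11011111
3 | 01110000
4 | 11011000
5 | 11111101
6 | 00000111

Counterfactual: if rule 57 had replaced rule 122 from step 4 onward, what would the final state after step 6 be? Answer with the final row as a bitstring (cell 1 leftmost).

01010110

(re-executing steps 4..6 under rule 57; state before step 4: 01110000)
4 | 01001111
5 | 10101000
6 | 01010110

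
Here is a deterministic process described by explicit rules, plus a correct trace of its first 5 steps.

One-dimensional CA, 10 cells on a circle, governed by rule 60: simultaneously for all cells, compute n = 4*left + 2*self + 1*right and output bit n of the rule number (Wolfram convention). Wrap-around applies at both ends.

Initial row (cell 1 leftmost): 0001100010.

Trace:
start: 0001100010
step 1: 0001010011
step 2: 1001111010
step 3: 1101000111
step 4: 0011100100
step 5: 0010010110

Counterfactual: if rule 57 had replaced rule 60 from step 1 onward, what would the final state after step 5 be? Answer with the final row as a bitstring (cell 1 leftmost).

1010101010

(re-executing steps 1..5 under rule 57; state before step 1: 0001100010)
step 1: 1101011001
step 2: 0010110101
step 3: 1001101010
step 4: 0101010101
step 5: 1010101010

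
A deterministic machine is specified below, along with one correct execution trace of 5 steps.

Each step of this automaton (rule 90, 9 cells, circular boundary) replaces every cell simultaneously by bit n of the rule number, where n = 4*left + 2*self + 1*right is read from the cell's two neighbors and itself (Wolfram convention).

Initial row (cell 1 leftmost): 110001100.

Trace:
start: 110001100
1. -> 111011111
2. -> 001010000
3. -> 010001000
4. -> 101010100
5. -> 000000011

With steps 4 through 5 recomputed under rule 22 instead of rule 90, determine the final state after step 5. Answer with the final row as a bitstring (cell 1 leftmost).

000000011

(re-executing steps 4..5 under rule 22; state before step 4: 010001000)
4. -> 111011100
5. -> 000000011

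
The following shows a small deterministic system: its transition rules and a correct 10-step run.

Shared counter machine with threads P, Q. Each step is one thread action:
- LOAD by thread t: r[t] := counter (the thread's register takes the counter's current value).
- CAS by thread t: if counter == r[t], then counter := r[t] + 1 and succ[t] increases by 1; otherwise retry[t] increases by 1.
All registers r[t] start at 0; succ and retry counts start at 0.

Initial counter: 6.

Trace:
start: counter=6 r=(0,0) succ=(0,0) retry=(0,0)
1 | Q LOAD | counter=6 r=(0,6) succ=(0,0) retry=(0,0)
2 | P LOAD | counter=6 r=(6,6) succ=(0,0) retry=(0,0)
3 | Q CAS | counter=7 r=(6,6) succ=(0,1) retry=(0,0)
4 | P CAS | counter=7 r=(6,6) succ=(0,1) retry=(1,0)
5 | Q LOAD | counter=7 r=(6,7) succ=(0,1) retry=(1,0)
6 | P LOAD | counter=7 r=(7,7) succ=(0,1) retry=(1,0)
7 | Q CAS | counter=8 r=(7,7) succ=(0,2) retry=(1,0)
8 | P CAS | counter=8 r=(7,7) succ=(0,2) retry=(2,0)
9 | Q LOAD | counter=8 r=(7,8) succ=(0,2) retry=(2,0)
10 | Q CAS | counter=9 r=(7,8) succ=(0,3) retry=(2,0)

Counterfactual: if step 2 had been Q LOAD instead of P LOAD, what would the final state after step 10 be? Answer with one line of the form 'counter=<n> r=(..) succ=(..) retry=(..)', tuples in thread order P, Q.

(re-executing from step 2 with the substitution; state before step 2: counter=6 r=(0,6) succ=(0,0) retry=(0,0))
2 | Q LOAD | counter=6 r=(0,6) succ=(0,0) retry=(0,0)
3 | Q CAS | counter=7 r=(0,6) succ=(0,1) retry=(0,0)
4 | P CAS | counter=7 r=(0,6) succ=(0,1) retry=(1,0)
5 | Q LOAD | counter=7 r=(0,7) succ=(0,1) retry=(1,0)
6 | P LOAD | counter=7 r=(7,7) succ=(0,1) retry=(1,0)
7 | Q CAS | counter=8 r=(7,7) succ=(0,2) retry=(1,0)
8 | P CAS | counter=8 r=(7,7) succ=(0,2) retry=(2,0)
9 | Q LOAD | counter=8 r=(7,8) succ=(0,2) retry=(2,0)
10 | Q CAS | counter=9 r=(7,8) succ=(0,3) retry=(2,0)

counter=9 r=(7,8) succ=(0,3) retry=(2,0)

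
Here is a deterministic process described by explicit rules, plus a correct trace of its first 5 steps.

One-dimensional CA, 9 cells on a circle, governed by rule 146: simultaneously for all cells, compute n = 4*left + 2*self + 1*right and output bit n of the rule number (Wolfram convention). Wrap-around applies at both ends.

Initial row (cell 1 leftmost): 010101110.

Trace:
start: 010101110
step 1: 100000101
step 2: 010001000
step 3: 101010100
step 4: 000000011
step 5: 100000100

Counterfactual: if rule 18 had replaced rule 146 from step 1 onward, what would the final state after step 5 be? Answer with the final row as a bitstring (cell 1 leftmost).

(re-executing steps 1..5 under rule 18; state before step 1: 010101110)
step 1: 100000001
step 2: 010000010
step 3: 101000101
step 4: 000101000
step 5: 001000100

001000100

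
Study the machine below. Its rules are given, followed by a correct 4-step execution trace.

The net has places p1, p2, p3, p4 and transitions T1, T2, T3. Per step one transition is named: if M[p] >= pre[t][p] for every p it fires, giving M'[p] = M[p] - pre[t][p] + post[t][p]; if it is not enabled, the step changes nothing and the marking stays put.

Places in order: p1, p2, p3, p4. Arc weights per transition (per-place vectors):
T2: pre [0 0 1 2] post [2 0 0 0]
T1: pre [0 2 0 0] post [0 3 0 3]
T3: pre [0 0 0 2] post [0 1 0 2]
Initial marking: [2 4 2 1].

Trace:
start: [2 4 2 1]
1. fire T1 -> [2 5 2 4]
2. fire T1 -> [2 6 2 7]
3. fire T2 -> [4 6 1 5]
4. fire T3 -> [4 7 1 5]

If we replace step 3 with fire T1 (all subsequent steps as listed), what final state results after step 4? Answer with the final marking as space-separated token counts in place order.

(re-executing from step 3 with the substitution; state before step 3: [2 6 2 7])
3. fire T1 -> [2 7 2 10]
4. fire T3 -> [2 8 2 10]

2 8 2 10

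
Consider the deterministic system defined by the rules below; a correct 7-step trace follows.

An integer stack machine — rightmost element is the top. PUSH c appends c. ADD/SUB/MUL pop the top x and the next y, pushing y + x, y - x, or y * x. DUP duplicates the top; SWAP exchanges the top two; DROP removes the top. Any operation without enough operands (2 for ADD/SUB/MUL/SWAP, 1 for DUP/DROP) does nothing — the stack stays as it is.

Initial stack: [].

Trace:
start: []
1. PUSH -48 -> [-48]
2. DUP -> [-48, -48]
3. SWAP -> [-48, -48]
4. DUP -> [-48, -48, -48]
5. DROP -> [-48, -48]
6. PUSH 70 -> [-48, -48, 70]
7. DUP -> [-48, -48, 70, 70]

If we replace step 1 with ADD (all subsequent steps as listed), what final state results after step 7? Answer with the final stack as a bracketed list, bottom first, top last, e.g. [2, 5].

(re-executing from step 1 with the substitution; state before step 1: [])
1. ADD -> []
2. DUP -> []
3. SWAP -> []
4. DUP -> []
5. DROP -> []
6. PUSH 70 -> [70]
7. DUP -> [70, 70]

[70, 70]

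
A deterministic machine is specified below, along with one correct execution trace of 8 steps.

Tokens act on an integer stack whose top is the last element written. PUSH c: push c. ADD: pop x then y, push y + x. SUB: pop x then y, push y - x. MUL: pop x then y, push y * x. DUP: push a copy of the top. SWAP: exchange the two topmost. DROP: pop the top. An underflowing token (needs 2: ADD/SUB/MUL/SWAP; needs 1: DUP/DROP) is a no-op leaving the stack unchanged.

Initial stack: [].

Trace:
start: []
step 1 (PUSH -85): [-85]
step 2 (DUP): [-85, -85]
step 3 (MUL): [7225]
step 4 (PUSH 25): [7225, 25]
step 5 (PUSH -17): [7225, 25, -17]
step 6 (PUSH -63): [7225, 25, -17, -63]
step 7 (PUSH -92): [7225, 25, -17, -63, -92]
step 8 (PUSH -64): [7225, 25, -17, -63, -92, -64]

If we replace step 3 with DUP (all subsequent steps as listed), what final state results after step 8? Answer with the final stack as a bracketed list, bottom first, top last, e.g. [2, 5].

[-85, -85, -85, 25, -17, -63, -92, -64]

(re-executing from step 3 with the substitution; state before step 3: [-85, -85])
step 3 (DUP): [-85, -85, -85]
step 4 (PUSH 25): [-85, -85, -85, 25]
step 5 (PUSH -17): [-85, -85, -85, 25, -17]
step 6 (PUSH -63): [-85, -85, -85, 25, -17, -63]
step 7 (PUSH -92): [-85, -85, -85, 25, -17, -63, -92]
step 8 (PUSH -64): [-85, -85, -85, 25, -17, -63, -92, -64]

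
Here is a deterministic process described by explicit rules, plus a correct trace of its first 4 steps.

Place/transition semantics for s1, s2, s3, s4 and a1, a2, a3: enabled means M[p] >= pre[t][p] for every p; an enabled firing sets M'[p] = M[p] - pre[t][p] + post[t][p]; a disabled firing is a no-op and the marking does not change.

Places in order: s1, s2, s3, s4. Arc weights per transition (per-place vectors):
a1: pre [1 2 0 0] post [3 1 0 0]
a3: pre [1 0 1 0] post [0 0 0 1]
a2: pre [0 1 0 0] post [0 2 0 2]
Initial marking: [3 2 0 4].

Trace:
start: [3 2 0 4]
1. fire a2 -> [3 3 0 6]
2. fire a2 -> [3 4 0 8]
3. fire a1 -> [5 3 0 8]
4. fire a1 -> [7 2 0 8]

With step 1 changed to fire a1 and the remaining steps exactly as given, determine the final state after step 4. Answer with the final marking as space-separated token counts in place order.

7 1 0 6

(re-executing from step 1 with the substitution; state before step 1: [3 2 0 4])
1. fire a1 -> [5 1 0 4]
2. fire a2 -> [5 2 0 6]
3. fire a1 -> [7 1 0 6]
4. fire a1 -> [7 1 0 6]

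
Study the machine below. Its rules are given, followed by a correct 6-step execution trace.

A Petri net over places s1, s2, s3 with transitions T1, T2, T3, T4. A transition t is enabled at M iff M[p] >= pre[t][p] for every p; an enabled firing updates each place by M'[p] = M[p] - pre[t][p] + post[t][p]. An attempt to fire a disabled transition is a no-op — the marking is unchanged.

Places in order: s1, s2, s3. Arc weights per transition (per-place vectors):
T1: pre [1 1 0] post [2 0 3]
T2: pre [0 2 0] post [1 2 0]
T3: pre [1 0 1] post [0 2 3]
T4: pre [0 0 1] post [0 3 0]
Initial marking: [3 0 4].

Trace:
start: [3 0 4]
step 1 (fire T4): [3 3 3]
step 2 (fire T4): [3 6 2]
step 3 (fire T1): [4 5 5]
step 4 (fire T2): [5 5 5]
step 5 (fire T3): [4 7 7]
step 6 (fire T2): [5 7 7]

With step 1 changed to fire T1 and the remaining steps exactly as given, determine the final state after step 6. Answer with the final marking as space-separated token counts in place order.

(re-executing from step 1 with the substitution; state before step 1: [3 0 4])
step 1 (fire T1): [3 0 4]
step 2 (fire T4): [3 3 3]
step 3 (fire T1): [4 2 6]
step 4 (fire T2): [5 2 6]
step 5 (fire T3): [4 4 8]
step 6 (fire T2): [5 4 8]

5 4 8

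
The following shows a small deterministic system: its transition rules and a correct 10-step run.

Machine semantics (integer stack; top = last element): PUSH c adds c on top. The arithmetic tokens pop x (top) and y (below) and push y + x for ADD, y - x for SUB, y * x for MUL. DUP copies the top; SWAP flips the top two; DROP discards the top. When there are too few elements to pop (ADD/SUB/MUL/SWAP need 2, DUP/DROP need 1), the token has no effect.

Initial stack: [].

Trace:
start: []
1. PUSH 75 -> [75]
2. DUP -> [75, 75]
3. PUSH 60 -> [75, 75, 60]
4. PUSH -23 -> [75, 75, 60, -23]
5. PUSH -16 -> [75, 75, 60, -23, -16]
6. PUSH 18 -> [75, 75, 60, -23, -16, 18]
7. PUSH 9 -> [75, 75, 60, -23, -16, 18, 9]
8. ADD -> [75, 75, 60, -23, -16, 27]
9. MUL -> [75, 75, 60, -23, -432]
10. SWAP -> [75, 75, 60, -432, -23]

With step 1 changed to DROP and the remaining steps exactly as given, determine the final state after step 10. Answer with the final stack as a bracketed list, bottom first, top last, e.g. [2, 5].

[60, -432, -23]

(re-executing from step 1 with the substitution; state before step 1: [])
1. DROP -> []
2. DUP -> []
3. PUSH 60 -> [60]
4. PUSH -23 -> [60, -23]
5. PUSH -16 -> [60, -23, -16]
6. PUSH 18 -> [60, -23, -16, 18]
7. PUSH 9 -> [60, -23, -16, 18, 9]
8. ADD -> [60, -23, -16, 27]
9. MUL -> [60, -23, -432]
10. SWAP -> [60, -432, -23]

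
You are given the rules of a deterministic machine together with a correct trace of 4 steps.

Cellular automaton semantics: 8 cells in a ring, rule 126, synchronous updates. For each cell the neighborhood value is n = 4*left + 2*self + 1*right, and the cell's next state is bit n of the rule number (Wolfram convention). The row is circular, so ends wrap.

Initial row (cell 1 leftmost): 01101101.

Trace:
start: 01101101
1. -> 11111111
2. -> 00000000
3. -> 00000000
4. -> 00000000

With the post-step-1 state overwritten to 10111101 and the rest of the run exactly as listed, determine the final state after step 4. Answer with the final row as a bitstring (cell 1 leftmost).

state after step 1 := 10111101
2. -> 11100111
3. -> 00111100
4. -> 01100110

01100110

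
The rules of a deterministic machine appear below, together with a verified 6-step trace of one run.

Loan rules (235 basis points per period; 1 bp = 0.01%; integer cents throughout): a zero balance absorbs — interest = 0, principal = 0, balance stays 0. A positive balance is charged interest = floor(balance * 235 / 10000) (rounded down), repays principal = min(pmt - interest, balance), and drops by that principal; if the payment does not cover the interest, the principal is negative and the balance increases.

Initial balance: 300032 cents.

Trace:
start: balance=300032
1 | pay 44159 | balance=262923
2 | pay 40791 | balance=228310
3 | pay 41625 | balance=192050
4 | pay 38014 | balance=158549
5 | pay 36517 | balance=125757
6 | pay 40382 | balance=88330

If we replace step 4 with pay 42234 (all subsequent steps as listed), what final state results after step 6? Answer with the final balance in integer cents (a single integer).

83909

(re-executing from step 4 with the substitution; state before step 4: balance=192050)
4 | pay 42234 | balance=154329
5 | pay 36517 | balance=121438
6 | pay 40382 | balance=83909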